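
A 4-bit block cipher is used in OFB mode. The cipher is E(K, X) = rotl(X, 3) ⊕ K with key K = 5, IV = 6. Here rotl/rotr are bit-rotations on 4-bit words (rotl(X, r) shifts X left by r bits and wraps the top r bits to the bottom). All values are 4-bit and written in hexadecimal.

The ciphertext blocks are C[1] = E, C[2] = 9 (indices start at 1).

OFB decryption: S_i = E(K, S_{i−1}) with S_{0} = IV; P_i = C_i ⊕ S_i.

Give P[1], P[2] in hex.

P[1] = 8, P[2] = F

P[1]: S = E(K, 6) = 6; E ⊕ 6 = 8.
P[2]: S = E(K, 6) = 6; 9 ⊕ 6 = F.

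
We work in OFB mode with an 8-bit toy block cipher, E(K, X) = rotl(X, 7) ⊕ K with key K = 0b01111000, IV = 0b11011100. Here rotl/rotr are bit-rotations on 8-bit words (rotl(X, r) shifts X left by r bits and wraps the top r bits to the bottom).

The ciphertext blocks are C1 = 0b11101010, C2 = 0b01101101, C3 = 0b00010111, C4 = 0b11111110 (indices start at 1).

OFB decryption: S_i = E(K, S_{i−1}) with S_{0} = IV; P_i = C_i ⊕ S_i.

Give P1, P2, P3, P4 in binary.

P1 = 0b11111100, P2 = 0b00011110, P3 = 0b11010110, P4 = 0b01100110

P1: S = E(K, 0b11011100) = 0b00010110; 0b11101010 ⊕ 0b00010110 = 0b11111100.
P2: S = E(K, 0b00010110) = 0b01110011; 0b01101101 ⊕ 0b01110011 = 0b00011110.
P3: S = E(K, 0b01110011) = 0b11000001; 0b00010111 ⊕ 0b11000001 = 0b11010110.
P4: S = E(K, 0b11000001) = 0b10011000; 0b11111110 ⊕ 0b10011000 = 0b01100110.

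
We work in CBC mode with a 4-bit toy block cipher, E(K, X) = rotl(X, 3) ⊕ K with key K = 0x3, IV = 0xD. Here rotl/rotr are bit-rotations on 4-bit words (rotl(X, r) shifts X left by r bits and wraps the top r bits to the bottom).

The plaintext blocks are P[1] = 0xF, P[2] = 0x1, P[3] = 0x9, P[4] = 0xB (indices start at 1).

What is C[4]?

CBC encryption: C_i = E(K, P_i ⊕ C_{i−1}), with C_{0} = IV.
C[1]: P[1] ⊕ 0xD = 0x2; E(K, 0x2) = 0x2.
C[2]: P[2] ⊕ 0x2 = 0x3; E(K, 0x3) = 0xA.
C[3]: P[3] ⊕ 0xA = 0x3; E(K, 0x3) = 0xA.
C[4]: P[4] ⊕ 0xA = 0x1; E(K, 0x1) = 0xB.

C[4] = 0xB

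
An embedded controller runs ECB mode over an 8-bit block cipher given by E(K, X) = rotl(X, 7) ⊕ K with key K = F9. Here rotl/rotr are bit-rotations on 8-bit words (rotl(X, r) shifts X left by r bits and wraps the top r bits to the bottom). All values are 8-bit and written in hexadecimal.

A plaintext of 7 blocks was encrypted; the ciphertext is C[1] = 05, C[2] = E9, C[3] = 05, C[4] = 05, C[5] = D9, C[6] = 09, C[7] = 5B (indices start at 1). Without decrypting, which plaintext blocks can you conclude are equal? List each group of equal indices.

P[1] = P[3] = P[4]

ECB encrypts each block independently with the same key, so equal ciphertext blocks imply equal plaintext blocks.
C[1] = C[3] = C[4] = 05, so P[1] = P[3] = P[4].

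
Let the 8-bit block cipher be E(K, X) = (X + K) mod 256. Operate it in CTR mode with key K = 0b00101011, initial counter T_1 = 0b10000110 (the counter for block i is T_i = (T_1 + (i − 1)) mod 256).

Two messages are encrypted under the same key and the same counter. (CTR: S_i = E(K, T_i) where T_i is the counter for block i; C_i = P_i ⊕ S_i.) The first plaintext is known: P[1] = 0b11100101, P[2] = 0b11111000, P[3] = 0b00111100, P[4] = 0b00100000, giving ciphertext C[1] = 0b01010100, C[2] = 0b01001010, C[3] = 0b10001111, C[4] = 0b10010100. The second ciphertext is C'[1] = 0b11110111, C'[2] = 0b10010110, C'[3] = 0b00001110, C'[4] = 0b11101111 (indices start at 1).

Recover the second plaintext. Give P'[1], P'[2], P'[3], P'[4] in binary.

In CTR with a reused counter, both messages share the same keystream S_i, so C_i ⊕ C'_i = P_i ⊕ P'_i and thus P'_i = P_i ⊕ C_i ⊕ C'_i.
P'[1]: 0b11100101 ⊕ 0b01010100 ⊕ 0b11110111 = 0b01000110.
P'[2]: 0b11111000 ⊕ 0b01001010 ⊕ 0b10010110 = 0b00100100.
P'[3]: 0b00111100 ⊕ 0b10001111 ⊕ 0b00001110 = 0b10111101.
P'[4]: 0b00100000 ⊕ 0b10010100 ⊕ 0b11101111 = 0b01011011.

P'[1] = 0b01000110, P'[2] = 0b00100100, P'[3] = 0b10111101, P'[4] = 0b01011011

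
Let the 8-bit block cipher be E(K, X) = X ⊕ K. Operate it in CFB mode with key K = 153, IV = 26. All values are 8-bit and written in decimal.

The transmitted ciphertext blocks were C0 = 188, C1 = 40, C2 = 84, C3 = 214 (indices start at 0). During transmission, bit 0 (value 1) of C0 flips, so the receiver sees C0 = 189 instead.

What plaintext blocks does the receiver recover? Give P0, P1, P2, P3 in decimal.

P0 = 62, P1 = 12, P2 = 229, P3 = 27

CFB decryption: P_i = C_i ⊕ E(K, C_{i−1}), with C_{−1} = IV.
Only C0 changed, to 189. In CFB, a change in C_i flips the same bit in P_i and garbles P_{i+1}. Decrypting the received ciphertext:
P0: E(K, 26) = 131; 189 ⊕ 131 = 62.
P1: E(K, 189) = 36; 40 ⊕ 36 = 12.
P2: E(K, 40) = 177; 84 ⊕ 177 = 229.
P3: E(K, 84) = 205; 214 ⊕ 205 = 27.
Blocks that differ from the original plaintext: P0, P1.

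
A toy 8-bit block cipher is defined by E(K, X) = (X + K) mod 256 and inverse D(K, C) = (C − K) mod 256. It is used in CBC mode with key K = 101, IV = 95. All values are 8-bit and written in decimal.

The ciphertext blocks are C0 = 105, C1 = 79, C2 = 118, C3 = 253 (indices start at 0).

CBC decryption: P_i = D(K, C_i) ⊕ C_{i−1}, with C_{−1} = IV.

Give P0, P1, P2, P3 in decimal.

P0: D(K, 105) = 4; 4 ⊕ 95 = 91.
P1: D(K, 79) = 234; 234 ⊕ 105 = 131.
P2: D(K, 118) = 17; 17 ⊕ 79 = 94.
P3: D(K, 253) = 152; 152 ⊕ 118 = 238.

P0 = 91, P1 = 131, P2 = 94, P3 = 238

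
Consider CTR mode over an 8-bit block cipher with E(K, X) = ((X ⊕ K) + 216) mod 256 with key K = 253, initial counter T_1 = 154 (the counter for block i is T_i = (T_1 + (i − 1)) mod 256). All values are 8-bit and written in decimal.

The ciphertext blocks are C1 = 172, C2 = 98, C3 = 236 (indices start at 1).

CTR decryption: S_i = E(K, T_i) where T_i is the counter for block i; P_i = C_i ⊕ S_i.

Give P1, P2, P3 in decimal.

P1: T = 154, S = E(K, T) = 63; 172 ⊕ 63 = 147.
P2: T = 155, S = E(K, T) = 62; 98 ⊕ 62 = 92.
P3: T = 156, S = E(K, T) = 57; 236 ⊕ 57 = 213.

P1 = 147, P2 = 92, P3 = 213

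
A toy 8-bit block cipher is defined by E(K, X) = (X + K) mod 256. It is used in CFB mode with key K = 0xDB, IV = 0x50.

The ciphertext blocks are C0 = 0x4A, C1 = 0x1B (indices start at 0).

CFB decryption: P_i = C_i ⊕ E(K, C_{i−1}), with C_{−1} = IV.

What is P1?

P1 = 0x3E

P1: E(K, 0x4A) = 0x25; 0x1B ⊕ 0x25 = 0x3E.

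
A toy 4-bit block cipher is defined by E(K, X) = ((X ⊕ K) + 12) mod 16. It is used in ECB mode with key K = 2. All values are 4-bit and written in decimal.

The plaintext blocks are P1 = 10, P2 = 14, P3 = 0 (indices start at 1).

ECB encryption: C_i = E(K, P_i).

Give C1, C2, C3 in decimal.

C1: E(K, 10) = 4.
C2: E(K, 14) = 8.
C3: E(K, 0) = 14.

C1 = 4, C2 = 8, C3 = 14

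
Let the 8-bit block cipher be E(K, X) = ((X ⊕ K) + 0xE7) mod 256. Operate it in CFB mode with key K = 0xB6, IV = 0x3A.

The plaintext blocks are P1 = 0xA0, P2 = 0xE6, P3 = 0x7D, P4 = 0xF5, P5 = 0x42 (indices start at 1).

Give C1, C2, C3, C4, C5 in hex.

CFB encryption: C_i = P_i ⊕ E(K, C_{i−1}), with C_{0} = IV.
C1: E(K, 0x3A) = 0x73; 0xA0 ⊕ 0x73 = 0xD3.
C2: E(K, 0xD3) = 0x4C; 0xE6 ⊕ 0x4C = 0xAA.
C3: E(K, 0xAA) = 0x03; 0x7D ⊕ 0x03 = 0x7E.
C4: E(K, 0x7E) = 0xAF; 0xF5 ⊕ 0xAF = 0x5A.
C5: E(K, 0x5A) = 0xD3; 0x42 ⊕ 0xD3 = 0x91.

C1 = 0xD3, C2 = 0xAA, C3 = 0x7E, C4 = 0x5A, C5 = 0x91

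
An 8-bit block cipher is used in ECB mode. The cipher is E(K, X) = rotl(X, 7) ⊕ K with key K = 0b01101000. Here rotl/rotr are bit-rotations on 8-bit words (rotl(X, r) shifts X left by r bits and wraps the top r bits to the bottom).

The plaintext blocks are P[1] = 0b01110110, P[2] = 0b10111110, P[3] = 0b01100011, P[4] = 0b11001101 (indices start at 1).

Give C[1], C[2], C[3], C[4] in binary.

ECB encryption: C_i = E(K, P_i).
C[1]: E(K, 0b01110110) = 0b01010011.
C[2]: E(K, 0b10111110) = 0b00110111.
C[3]: E(K, 0b01100011) = 0b11011001.
C[4]: E(K, 0b11001101) = 0b10001110.

C[1] = 0b01010011, C[2] = 0b00110111, C[3] = 0b11011001, C[4] = 0b10001110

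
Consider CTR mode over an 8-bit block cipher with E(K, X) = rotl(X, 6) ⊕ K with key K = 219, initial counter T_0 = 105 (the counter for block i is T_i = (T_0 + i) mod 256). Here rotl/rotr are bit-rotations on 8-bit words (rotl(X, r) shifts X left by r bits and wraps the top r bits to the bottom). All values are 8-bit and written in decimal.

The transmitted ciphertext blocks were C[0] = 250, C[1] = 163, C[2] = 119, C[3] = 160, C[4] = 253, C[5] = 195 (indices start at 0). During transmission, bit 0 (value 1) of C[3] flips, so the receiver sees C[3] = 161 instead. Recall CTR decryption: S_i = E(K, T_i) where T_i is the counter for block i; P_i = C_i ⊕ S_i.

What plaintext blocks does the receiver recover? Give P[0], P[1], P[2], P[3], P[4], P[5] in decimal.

Only C[3] changed, to 161. In CTR, a change in C_i flips the same bit in P_i only; the keystream is unaffected. Decrypting the received ciphertext:
P[0]: T = 105, S = E(K, T) = 129; 250 ⊕ 129 = 123.
P[1]: T = 106, S = E(K, T) = 65; 163 ⊕ 65 = 226.
P[2]: T = 107, S = E(K, T) = 1; 119 ⊕ 1 = 118.
P[3]: T = 108, S = E(K, T) = 192; 161 ⊕ 192 = 97.
P[4]: T = 109, S = E(K, T) = 128; 253 ⊕ 128 = 125.
P[5]: T = 110, S = E(K, T) = 64; 195 ⊕ 64 = 131.
Blocks that differ from the original plaintext: P[3].

P[0] = 123, P[1] = 226, P[2] = 118, P[3] = 97, P[4] = 125, P[5] = 131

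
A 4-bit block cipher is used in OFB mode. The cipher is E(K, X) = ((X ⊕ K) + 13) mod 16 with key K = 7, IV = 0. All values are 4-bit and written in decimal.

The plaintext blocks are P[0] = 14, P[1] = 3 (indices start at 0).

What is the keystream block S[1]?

OFB encryption: S_i = E(K, S_{i−1}) with S_{−1} = IV; C_i = P_i ⊕ S_i.
C[0]: S = E(K, 0) = 4; 14 ⊕ 4 = 10.
C[1]: S = E(K, 4) = 0; 3 ⊕ 0 = 3.
So S[1] = 0.

0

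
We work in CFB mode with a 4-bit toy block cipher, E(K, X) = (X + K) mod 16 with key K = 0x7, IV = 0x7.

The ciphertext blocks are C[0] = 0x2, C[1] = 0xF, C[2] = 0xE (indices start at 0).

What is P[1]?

P[1] = 0x6

CFB decryption: P_i = C_i ⊕ E(K, C_{i−1}), with C_{−1} = IV.
P[1]: E(K, 0x2) = 0x9; 0xF ⊕ 0x9 = 0x6.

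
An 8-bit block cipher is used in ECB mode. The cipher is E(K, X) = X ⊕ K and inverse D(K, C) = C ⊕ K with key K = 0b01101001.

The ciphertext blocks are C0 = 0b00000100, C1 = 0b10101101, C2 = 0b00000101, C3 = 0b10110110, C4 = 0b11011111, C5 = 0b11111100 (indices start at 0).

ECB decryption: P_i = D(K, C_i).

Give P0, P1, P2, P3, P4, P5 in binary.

P0: D(K, 0b00000100) = 0b01101101.
P1: D(K, 0b10101101) = 0b11000100.
P2: D(K, 0b00000101) = 0b01101100.
P3: D(K, 0b10110110) = 0b11011111.
P4: D(K, 0b11011111) = 0b10110110.
P5: D(K, 0b11111100) = 0b10010101.

P0 = 0b01101101, P1 = 0b11000100, P2 = 0b01101100, P3 = 0b11011111, P4 = 0b10110110, P5 = 0b10010101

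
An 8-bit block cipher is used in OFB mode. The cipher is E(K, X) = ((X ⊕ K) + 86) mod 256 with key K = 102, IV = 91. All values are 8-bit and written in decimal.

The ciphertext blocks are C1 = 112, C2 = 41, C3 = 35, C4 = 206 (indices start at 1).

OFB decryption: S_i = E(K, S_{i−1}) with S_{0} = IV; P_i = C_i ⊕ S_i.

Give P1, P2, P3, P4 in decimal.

P1: S = E(K, 91) = 147; 112 ⊕ 147 = 227.
P2: S = E(K, 147) = 75; 41 ⊕ 75 = 98.
P3: S = E(K, 75) = 131; 35 ⊕ 131 = 160.
P4: S = E(K, 131) = 59; 206 ⊕ 59 = 245.

P1 = 227, P2 = 98, P3 = 160, P4 = 245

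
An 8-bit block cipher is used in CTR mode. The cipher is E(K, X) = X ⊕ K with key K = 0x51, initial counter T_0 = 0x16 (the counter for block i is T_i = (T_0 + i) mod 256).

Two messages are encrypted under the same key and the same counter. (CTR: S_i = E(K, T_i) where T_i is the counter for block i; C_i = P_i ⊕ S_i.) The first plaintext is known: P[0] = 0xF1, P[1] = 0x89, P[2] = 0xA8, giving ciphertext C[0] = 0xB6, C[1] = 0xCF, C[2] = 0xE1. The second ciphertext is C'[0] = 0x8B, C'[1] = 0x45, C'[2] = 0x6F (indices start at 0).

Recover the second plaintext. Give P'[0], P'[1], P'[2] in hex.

In CTR with a reused counter, both messages share the same keystream S_i, so C_i ⊕ C'_i = P_i ⊕ P'_i and thus P'_i = P_i ⊕ C_i ⊕ C'_i.
P'[0]: 0xF1 ⊕ 0xB6 ⊕ 0x8B = 0xCC.
P'[1]: 0x89 ⊕ 0xCF ⊕ 0x45 = 0x03.
P'[2]: 0xA8 ⊕ 0xE1 ⊕ 0x6F = 0x26.

P'[0] = 0xCC, P'[1] = 0x03, P'[2] = 0x26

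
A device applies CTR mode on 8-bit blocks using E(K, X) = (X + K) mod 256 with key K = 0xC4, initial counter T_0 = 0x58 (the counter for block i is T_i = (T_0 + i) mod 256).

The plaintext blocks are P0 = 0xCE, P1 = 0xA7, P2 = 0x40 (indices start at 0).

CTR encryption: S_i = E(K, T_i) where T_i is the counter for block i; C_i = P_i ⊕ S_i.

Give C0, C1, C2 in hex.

C0 = 0xD2, C1 = 0xBA, C2 = 0x5E

C0: T = 0x58, S = E(K, T) = 0x1C; 0xCE ⊕ 0x1C = 0xD2.
C1: T = 0x59, S = E(K, T) = 0x1D; 0xA7 ⊕ 0x1D = 0xBA.
C2: T = 0x5A, S = E(K, T) = 0x1E; 0x40 ⊕ 0x1E = 0x5E.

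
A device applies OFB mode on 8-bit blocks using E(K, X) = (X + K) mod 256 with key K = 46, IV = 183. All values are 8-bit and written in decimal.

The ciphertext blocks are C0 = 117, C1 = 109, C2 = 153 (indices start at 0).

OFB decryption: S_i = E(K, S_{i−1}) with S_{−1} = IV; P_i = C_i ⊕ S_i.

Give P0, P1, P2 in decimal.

P0: S = E(K, 183) = 229; 117 ⊕ 229 = 144.
P1: S = E(K, 229) = 19; 109 ⊕ 19 = 126.
P2: S = E(K, 19) = 65; 153 ⊕ 65 = 216.

P0 = 144, P1 = 126, P2 = 216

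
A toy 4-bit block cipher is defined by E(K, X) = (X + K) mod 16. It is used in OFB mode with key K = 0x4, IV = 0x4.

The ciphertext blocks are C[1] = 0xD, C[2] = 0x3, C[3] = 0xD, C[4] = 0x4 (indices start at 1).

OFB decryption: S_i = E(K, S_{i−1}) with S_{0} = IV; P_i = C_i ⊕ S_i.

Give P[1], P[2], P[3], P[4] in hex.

P[1]: S = E(K, 0x4) = 0x8; 0xD ⊕ 0x8 = 0x5.
P[2]: S = E(K, 0x8) = 0xC; 0x3 ⊕ 0xC = 0xF.
P[3]: S = E(K, 0xC) = 0x0; 0xD ⊕ 0x0 = 0xD.
P[4]: S = E(K, 0x0) = 0x4; 0x4 ⊕ 0x4 = 0x0.

P[1] = 0x5, P[2] = 0xF, P[3] = 0xD, P[4] = 0x0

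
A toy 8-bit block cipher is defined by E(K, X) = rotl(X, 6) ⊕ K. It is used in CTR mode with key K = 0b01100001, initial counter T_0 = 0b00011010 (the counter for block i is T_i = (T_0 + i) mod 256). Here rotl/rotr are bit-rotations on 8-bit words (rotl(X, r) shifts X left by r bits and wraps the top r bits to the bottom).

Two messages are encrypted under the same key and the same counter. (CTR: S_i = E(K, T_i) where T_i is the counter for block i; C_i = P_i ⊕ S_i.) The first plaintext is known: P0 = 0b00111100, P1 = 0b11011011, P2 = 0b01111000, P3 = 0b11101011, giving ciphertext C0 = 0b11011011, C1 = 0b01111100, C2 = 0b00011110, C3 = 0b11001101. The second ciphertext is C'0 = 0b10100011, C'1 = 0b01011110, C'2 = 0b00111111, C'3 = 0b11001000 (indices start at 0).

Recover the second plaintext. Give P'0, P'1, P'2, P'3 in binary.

P'0 = 0b01000100, P'1 = 0b11111001, P'2 = 0b01011001, P'3 = 0b11101110

In CTR with a reused counter, both messages share the same keystream S_i, so C_i ⊕ C'_i = P_i ⊕ P'_i and thus P'_i = P_i ⊕ C_i ⊕ C'_i.
P'0: 0b00111100 ⊕ 0b11011011 ⊕ 0b10100011 = 0b01000100.
P'1: 0b11011011 ⊕ 0b01111100 ⊕ 0b01011110 = 0b11111001.
P'2: 0b01111000 ⊕ 0b00011110 ⊕ 0b00111111 = 0b01011001.
P'3: 0b11101011 ⊕ 0b11001101 ⊕ 0b11001000 = 0b11101110.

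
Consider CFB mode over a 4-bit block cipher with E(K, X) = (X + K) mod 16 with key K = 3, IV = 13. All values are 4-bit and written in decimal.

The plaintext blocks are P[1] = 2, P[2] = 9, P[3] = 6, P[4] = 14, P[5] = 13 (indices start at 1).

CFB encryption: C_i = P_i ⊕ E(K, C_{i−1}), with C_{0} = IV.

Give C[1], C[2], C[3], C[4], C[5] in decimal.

C[1] = 2, C[2] = 12, C[3] = 9, C[4] = 2, C[5] = 8

C[1]: E(K, 13) = 0; 2 ⊕ 0 = 2.
C[2]: E(K, 2) = 5; 9 ⊕ 5 = 12.
C[3]: E(K, 12) = 15; 6 ⊕ 15 = 9.
C[4]: E(K, 9) = 12; 14 ⊕ 12 = 2.
C[5]: E(K, 2) = 5; 13 ⊕ 5 = 8.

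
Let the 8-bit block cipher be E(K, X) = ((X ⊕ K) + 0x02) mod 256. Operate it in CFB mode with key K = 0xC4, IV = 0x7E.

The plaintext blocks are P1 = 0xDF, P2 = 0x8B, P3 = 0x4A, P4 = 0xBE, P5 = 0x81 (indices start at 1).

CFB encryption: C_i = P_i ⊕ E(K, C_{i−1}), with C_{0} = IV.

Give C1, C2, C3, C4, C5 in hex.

C1 = 0x63, C2 = 0x22, C3 = 0xA2, C4 = 0xD6, C5 = 0x95

C1: E(K, 0x7E) = 0xBC; 0xDF ⊕ 0xBC = 0x63.
C2: E(K, 0x63) = 0xA9; 0x8B ⊕ 0xA9 = 0x22.
C3: E(K, 0x22) = 0xE8; 0x4A ⊕ 0xE8 = 0xA2.
C4: E(K, 0xA2) = 0x68; 0xBE ⊕ 0x68 = 0xD6.
C5: E(K, 0xD6) = 0x14; 0x81 ⊕ 0x14 = 0x95.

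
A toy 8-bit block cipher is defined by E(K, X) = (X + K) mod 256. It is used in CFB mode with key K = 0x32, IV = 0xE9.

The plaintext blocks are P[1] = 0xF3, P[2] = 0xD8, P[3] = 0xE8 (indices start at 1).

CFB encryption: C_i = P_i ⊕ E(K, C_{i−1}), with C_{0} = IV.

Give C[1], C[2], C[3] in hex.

C[1]: E(K, 0xE9) = 0x1B; 0xF3 ⊕ 0x1B = 0xE8.
C[2]: E(K, 0xE8) = 0x1A; 0xD8 ⊕ 0x1A = 0xC2.
C[3]: E(K, 0xC2) = 0xF4; 0xE8 ⊕ 0xF4 = 0x1C.

C[1] = 0xE8, C[2] = 0xC2, C[3] = 0x1C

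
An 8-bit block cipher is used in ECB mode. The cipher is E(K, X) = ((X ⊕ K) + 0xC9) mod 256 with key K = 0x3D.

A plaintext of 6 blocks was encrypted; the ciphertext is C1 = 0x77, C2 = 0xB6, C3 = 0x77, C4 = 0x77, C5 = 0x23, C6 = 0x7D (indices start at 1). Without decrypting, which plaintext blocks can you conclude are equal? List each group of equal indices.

ECB encrypts each block independently with the same key, so equal ciphertext blocks imply equal plaintext blocks.
C1 = C3 = C4 = 0x77, so P1 = P3 = P4.

P1 = P3 = P4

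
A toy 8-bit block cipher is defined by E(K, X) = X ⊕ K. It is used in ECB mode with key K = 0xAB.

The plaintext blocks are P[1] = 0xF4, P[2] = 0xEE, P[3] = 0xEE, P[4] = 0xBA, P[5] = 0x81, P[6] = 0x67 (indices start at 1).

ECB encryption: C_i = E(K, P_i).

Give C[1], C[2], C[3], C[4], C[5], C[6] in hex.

C[1] = 0x5F, C[2] = 0x45, C[3] = 0x45, C[4] = 0x11, C[5] = 0x2A, C[6] = 0xCC

C[1]: E(K, 0xF4) = 0x5F.
C[2]: E(K, 0xEE) = 0x45.
C[3]: E(K, 0xEE) = 0x45.
C[4]: E(K, 0xBA) = 0x11.
C[5]: E(K, 0x81) = 0x2A.
C[6]: E(K, 0x67) = 0xCC.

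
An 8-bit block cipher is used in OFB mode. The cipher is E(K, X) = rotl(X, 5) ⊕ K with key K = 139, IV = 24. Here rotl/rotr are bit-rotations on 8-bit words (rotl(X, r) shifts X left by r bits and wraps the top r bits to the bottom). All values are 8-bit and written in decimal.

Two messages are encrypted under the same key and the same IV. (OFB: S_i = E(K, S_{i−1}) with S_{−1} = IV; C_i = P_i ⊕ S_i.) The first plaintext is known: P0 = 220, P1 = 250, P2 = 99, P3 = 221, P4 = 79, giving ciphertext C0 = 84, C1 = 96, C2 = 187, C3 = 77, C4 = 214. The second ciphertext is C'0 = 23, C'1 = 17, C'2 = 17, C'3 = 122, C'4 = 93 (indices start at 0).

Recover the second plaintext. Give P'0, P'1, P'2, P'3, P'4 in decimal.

In OFB with a reused IV, both messages share the same keystream S_i, so C_i ⊕ C'_i = P_i ⊕ P'_i and thus P'_i = P_i ⊕ C_i ⊕ C'_i.
P'0: 220 ⊕ 84 ⊕ 23 = 159.
P'1: 250 ⊕ 96 ⊕ 17 = 139.
P'2: 99 ⊕ 187 ⊕ 17 = 201.
P'3: 221 ⊕ 77 ⊕ 122 = 234.
P'4: 79 ⊕ 214 ⊕ 93 = 196.

P'0 = 159, P'1 = 139, P'2 = 201, P'3 = 234, P'4 = 196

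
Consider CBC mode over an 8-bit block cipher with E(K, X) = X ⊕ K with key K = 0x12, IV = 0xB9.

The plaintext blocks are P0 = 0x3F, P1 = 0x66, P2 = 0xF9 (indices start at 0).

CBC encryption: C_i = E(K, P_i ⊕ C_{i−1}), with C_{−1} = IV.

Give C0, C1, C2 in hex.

C0: P0 ⊕ 0xB9 = 0x86; E(K, 0x86) = 0x94.
C1: P1 ⊕ 0x94 = 0xF2; E(K, 0xF2) = 0xE0.
C2: P2 ⊕ 0xE0 = 0x19; E(K, 0x19) = 0x0B.

C0 = 0x94, C1 = 0xE0, C2 = 0x0B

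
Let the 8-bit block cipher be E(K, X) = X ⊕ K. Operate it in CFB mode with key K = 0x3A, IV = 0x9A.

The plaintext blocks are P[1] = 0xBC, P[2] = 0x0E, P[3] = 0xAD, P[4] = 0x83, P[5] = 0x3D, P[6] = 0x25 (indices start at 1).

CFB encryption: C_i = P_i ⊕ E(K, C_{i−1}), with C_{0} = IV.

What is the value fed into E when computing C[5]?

C[1]: E(K, 0x9A) = 0xA0; 0xBC ⊕ 0xA0 = 0x1C.
C[2]: E(K, 0x1C) = 0x26; 0x0E ⊕ 0x26 = 0x28.
C[3]: E(K, 0x28) = 0x12; 0xAD ⊕ 0x12 = 0xBF.
C[4]: E(K, 0xBF) = 0x85; 0x83 ⊕ 0x85 = 0x06.
C[5]: E(K, 0x06) = 0x3C; 0x3D ⊕ 0x3C = 0x01.
So the input to E for block [5] is 0x06.

0x06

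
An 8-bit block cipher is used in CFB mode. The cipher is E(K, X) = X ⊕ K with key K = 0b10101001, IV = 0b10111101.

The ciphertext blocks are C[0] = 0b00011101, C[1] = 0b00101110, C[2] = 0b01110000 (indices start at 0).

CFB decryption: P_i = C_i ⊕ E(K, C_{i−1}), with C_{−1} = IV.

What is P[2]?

P[2]: E(K, 0b00101110) = 0b10000111; 0b01110000 ⊕ 0b10000111 = 0b11110111.

P[2] = 0b11110111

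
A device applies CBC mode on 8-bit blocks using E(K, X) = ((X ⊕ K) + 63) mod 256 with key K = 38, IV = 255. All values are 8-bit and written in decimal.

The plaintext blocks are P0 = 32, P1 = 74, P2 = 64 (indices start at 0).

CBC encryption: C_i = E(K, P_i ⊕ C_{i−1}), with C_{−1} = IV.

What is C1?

C0: P0 ⊕ 255 = 223; E(K, 223) = 56.
C1: P1 ⊕ 56 = 114; E(K, 114) = 147.

C1 = 147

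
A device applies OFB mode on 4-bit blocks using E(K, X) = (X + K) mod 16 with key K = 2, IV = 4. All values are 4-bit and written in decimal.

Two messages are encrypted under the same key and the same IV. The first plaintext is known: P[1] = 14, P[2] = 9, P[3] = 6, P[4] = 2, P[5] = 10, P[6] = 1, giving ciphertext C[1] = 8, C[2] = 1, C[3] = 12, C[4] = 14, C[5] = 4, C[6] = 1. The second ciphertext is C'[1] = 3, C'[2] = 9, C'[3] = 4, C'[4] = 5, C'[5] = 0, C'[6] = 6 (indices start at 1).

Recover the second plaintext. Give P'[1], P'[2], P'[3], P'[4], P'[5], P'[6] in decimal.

P'[1] = 5, P'[2] = 1, P'[3] = 14, P'[4] = 9, P'[5] = 14, P'[6] = 6

In OFB with a reused IV, both messages share the same keystream S_i, so C_i ⊕ C'_i = P_i ⊕ P'_i and thus P'_i = P_i ⊕ C_i ⊕ C'_i.
P'[1]: 14 ⊕ 8 ⊕ 3 = 5.
P'[2]: 9 ⊕ 1 ⊕ 9 = 1.
P'[3]: 6 ⊕ 12 ⊕ 4 = 14.
P'[4]: 2 ⊕ 14 ⊕ 5 = 9.
P'[5]: 10 ⊕ 4 ⊕ 0 = 14.
P'[6]: 1 ⊕ 1 ⊕ 6 = 6.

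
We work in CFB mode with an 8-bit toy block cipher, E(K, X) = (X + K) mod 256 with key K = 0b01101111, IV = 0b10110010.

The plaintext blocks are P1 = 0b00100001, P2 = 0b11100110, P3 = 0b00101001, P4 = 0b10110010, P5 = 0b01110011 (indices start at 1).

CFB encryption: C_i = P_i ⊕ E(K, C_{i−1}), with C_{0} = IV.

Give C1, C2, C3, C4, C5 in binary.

C1 = 0b00000000, C2 = 0b10001001, C3 = 0b11010001, C4 = 0b11110010, C5 = 0b00010010

C1: E(K, 0b10110010) = 0b00100001; 0b00100001 ⊕ 0b00100001 = 0b00000000.
C2: E(K, 0b00000000) = 0b01101111; 0b11100110 ⊕ 0b01101111 = 0b10001001.
C3: E(K, 0b10001001) = 0b11111000; 0b00101001 ⊕ 0b11111000 = 0b11010001.
C4: E(K, 0b11010001) = 0b01000000; 0b10110010 ⊕ 0b01000000 = 0b11110010.
C5: E(K, 0b11110010) = 0b01100001; 0b01110011 ⊕ 0b01100001 = 0b00010010.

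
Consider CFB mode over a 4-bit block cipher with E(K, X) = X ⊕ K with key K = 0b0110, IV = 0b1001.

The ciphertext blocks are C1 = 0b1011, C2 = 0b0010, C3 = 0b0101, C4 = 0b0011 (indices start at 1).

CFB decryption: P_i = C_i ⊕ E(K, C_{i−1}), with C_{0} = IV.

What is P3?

P3 = 0b0001

P3: E(K, 0b0010) = 0b0100; 0b0101 ⊕ 0b0100 = 0b0001.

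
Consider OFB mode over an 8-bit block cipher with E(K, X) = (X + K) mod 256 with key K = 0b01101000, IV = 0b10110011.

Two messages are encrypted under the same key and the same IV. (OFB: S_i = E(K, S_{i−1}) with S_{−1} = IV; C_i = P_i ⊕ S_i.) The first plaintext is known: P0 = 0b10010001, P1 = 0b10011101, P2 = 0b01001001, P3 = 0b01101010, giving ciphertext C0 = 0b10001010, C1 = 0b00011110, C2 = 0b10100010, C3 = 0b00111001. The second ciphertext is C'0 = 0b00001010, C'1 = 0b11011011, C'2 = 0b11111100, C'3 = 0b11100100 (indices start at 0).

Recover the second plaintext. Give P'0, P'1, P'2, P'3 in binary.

In OFB with a reused IV, both messages share the same keystream S_i, so C_i ⊕ C'_i = P_i ⊕ P'_i and thus P'_i = P_i ⊕ C_i ⊕ C'_i.
P'0: 0b10010001 ⊕ 0b10001010 ⊕ 0b00001010 = 0b00010001.
P'1: 0b10011101 ⊕ 0b00011110 ⊕ 0b11011011 = 0b01011000.
P'2: 0b01001001 ⊕ 0b10100010 ⊕ 0b11111100 = 0b00010111.
P'3: 0b01101010 ⊕ 0b00111001 ⊕ 0b11100100 = 0b10110111.

P'0 = 0b00010001, P'1 = 0b01011000, P'2 = 0b00010111, P'3 = 0b10110111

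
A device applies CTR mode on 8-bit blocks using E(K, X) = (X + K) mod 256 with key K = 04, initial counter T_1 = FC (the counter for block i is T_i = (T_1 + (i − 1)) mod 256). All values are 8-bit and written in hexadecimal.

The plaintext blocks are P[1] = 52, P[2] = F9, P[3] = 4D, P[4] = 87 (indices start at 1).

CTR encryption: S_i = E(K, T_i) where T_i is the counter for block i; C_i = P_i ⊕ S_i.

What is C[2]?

C[1]: T = FC, S = E(K, T) = 00; 52 ⊕ 00 = 52.
C[2]: T = FD, S = E(K, T) = 01; F9 ⊕ 01 = F8.

C[2] = F8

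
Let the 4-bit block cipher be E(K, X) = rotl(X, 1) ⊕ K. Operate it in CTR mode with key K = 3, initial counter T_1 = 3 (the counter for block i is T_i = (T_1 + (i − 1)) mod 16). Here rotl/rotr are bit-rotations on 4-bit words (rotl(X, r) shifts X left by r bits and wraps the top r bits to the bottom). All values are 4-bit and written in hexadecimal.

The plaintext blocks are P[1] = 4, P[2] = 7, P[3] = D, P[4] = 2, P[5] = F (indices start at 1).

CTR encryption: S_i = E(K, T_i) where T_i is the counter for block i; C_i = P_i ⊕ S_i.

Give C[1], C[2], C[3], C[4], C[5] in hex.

C[1]: T = 3, S = E(K, T) = 5; 4 ⊕ 5 = 1.
C[2]: T = 4, S = E(K, T) = B; 7 ⊕ B = C.
C[3]: T = 5, S = E(K, T) = 9; D ⊕ 9 = 4.
C[4]: T = 6, S = E(K, T) = F; 2 ⊕ F = D.
C[5]: T = 7, S = E(K, T) = D; F ⊕ D = 2.

C[1] = 1, C[2] = C, C[3] = 4, C[4] = D, C[5] = 2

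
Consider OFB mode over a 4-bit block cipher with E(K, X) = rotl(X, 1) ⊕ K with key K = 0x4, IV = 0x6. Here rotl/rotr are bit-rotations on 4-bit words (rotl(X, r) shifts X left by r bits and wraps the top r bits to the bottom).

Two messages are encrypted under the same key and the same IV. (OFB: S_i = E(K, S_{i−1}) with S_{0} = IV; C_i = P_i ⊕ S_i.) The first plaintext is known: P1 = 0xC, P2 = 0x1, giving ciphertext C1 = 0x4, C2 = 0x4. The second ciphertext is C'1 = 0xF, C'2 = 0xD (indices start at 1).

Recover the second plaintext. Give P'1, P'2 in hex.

In OFB with a reused IV, both messages share the same keystream S_i, so C_i ⊕ C'_i = P_i ⊕ P'_i and thus P'_i = P_i ⊕ C_i ⊕ C'_i.
P'1: 0xC ⊕ 0x4 ⊕ 0xF = 0x7.
P'2: 0x1 ⊕ 0x4 ⊕ 0xD = 0x8.

P'1 = 0x7, P'2 = 0x8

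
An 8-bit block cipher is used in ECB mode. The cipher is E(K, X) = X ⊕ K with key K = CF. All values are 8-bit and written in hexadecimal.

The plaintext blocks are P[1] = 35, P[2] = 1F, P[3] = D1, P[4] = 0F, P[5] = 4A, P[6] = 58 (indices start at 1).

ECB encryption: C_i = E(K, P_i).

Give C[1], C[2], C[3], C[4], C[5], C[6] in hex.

C[1]: E(K, 35) = FA.
C[2]: E(K, 1F) = D0.
C[3]: E(K, D1) = 1E.
C[4]: E(K, 0F) = C0.
C[5]: E(K, 4A) = 85.
C[6]: E(K, 58) = 97.

C[1] = FA, C[2] = D0, C[3] = 1E, C[4] = C0, C[5] = 85, C[6] = 97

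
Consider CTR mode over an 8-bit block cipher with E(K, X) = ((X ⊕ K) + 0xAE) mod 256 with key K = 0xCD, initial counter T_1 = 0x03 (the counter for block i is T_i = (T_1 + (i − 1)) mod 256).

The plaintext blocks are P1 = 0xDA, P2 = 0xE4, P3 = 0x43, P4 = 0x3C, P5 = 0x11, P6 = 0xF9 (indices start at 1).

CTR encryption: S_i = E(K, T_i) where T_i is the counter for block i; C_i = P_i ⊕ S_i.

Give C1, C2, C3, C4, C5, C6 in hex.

C1 = 0xA6, C2 = 0x93, C3 = 0x35, C4 = 0x45, C5 = 0x69, C6 = 0x8A

C1: T = 0x03, S = E(K, T) = 0x7C; 0xDA ⊕ 0x7C = 0xA6.
C2: T = 0x04, S = E(K, T) = 0x77; 0xE4 ⊕ 0x77 = 0x93.
C3: T = 0x05, S = E(K, T) = 0x76; 0x43 ⊕ 0x76 = 0x35.
C4: T = 0x06, S = E(K, T) = 0x79; 0x3C ⊕ 0x79 = 0x45.
C5: T = 0x07, S = E(K, T) = 0x78; 0x11 ⊕ 0x78 = 0x69.
C6: T = 0x08, S = E(K, T) = 0x73; 0xF9 ⊕ 0x73 = 0x8A.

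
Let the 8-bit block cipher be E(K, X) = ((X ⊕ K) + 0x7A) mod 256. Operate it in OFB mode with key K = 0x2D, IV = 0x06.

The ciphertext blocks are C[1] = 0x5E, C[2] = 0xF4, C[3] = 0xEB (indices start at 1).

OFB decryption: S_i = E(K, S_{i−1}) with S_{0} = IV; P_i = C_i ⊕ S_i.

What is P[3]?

P[3] = 0x42

P[1]: S = E(K, 0x06) = 0xA5; 0x5E ⊕ 0xA5 = 0xFB.
P[2]: S = E(K, 0xA5) = 0x02; 0xF4 ⊕ 0x02 = 0xF6.
P[3]: S = E(K, 0x02) = 0xA9; 0xEB ⊕ 0xA9 = 0x42.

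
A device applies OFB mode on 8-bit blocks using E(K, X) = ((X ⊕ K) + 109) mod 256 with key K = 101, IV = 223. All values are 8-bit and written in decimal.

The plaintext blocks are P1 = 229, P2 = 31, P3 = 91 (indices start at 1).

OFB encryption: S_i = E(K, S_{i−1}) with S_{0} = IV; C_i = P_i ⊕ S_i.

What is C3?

C1: S = E(K, 223) = 39; 229 ⊕ 39 = 194.
C2: S = E(K, 39) = 175; 31 ⊕ 175 = 176.
C3: S = E(K, 175) = 55; 91 ⊕ 55 = 108.

C3 = 108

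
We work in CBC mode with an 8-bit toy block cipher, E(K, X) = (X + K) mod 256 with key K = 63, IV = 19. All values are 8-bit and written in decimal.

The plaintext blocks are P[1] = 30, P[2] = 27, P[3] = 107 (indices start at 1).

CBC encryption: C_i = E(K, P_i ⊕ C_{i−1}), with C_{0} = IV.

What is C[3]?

C[3] = 60

C[1]: P[1] ⊕ 19 = 13; E(K, 13) = 76.
C[2]: P[2] ⊕ 76 = 87; E(K, 87) = 150.
C[3]: P[3] ⊕ 150 = 253; E(K, 253) = 60.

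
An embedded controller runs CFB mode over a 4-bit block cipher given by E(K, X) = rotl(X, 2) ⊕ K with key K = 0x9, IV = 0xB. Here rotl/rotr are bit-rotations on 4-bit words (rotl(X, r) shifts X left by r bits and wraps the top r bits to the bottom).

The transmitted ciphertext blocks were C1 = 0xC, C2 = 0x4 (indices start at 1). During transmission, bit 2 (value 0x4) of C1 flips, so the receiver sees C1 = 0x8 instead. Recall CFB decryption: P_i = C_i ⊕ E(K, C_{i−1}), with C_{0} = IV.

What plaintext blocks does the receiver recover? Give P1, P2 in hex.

P1 = 0xF, P2 = 0xF

Only C1 changed, to 0x8. In CFB, a change in C_i flips the same bit in P_i and garbles P_{i+1}. Decrypting the received ciphertext:
P1: E(K, 0xB) = 0x7; 0x8 ⊕ 0x7 = 0xF.
P2: E(K, 0x8) = 0xB; 0x4 ⊕ 0xB = 0xF.
Blocks that differ from the original plaintext: P1, P2.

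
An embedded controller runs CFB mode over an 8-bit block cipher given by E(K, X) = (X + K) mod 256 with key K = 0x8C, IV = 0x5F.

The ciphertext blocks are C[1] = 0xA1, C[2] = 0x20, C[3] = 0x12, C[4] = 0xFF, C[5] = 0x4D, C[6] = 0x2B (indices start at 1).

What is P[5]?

P[5] = 0xC6

CFB decryption: P_i = C_i ⊕ E(K, C_{i−1}), with C_{0} = IV.
P[5]: E(K, 0xFF) = 0x8B; 0x4D ⊕ 0x8B = 0xC6.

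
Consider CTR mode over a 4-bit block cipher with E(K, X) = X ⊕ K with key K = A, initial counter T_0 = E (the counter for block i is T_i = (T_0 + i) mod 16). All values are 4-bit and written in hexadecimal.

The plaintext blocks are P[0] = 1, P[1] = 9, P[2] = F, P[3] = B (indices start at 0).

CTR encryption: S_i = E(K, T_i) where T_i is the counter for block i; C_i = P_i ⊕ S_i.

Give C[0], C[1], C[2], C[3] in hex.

C[0] = 5, C[1] = C, C[2] = 5, C[3] = 0

C[0]: T = E, S = E(K, T) = 4; 1 ⊕ 4 = 5.
C[1]: T = F, S = E(K, T) = 5; 9 ⊕ 5 = C.
C[2]: T = 0, S = E(K, T) = A; F ⊕ A = 5.
C[3]: T = 1, S = E(K, T) = B; B ⊕ B = 0.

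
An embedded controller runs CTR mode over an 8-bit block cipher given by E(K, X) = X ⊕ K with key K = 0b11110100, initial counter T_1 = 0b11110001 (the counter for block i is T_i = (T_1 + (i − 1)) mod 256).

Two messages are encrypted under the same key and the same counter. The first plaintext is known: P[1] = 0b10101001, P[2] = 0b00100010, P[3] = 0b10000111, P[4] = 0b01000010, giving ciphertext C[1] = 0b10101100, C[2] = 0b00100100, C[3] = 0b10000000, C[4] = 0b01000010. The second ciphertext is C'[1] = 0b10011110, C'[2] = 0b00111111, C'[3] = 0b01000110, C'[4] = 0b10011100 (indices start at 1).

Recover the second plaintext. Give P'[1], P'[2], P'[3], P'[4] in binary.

P'[1] = 0b10011011, P'[2] = 0b00111001, P'[3] = 0b01000001, P'[4] = 0b10011100

In CTR with a reused counter, both messages share the same keystream S_i, so C_i ⊕ C'_i = P_i ⊕ P'_i and thus P'_i = P_i ⊕ C_i ⊕ C'_i.
P'[1]: 0b10101001 ⊕ 0b10101100 ⊕ 0b10011110 = 0b10011011.
P'[2]: 0b00100010 ⊕ 0b00100100 ⊕ 0b00111111 = 0b00111001.
P'[3]: 0b10000111 ⊕ 0b10000000 ⊕ 0b01000110 = 0b01000001.
P'[4]: 0b01000010 ⊕ 0b01000010 ⊕ 0b10011100 = 0b10011100.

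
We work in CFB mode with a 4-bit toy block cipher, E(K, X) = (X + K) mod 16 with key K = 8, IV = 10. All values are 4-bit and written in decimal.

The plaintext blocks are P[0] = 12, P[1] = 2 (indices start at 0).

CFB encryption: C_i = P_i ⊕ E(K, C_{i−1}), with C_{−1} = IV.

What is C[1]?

C[1] = 4

C[0]: E(K, 10) = 2; 12 ⊕ 2 = 14.
C[1]: E(K, 14) = 6; 2 ⊕ 6 = 4.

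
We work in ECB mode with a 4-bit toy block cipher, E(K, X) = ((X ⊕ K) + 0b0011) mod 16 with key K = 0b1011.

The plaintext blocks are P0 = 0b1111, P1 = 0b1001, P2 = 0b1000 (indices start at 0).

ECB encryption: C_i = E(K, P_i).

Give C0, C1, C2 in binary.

C0: E(K, 0b1111) = 0b0111.
C1: E(K, 0b1001) = 0b0101.
C2: E(K, 0b1000) = 0b0110.

C0 = 0b0111, C1 = 0b0101, C2 = 0b0110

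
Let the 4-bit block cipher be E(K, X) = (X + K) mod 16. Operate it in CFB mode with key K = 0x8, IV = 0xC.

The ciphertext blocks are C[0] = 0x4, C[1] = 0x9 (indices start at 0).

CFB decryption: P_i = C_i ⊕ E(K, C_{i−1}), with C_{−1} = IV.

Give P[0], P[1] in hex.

P[0]: E(K, 0xC) = 0x4; 0x4 ⊕ 0x4 = 0x0.
P[1]: E(K, 0x4) = 0xC; 0x9 ⊕ 0xC = 0x5.

P[0] = 0x0, P[1] = 0x5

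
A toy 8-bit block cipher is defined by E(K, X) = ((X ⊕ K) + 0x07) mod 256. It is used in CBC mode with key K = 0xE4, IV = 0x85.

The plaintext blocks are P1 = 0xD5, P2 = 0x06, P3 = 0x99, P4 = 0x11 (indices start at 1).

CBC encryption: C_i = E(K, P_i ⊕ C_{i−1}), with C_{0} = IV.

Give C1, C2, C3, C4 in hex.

C1 = 0xBB, C2 = 0x60, C3 = 0x24, C4 = 0xD8

C1: P1 ⊕ 0x85 = 0x50; E(K, 0x50) = 0xBB.
C2: P2 ⊕ 0xBB = 0xBD; E(K, 0xBD) = 0x60.
C3: P3 ⊕ 0x60 = 0xF9; E(K, 0xF9) = 0x24.
C4: P4 ⊕ 0x24 = 0x35; E(K, 0x35) = 0xD8.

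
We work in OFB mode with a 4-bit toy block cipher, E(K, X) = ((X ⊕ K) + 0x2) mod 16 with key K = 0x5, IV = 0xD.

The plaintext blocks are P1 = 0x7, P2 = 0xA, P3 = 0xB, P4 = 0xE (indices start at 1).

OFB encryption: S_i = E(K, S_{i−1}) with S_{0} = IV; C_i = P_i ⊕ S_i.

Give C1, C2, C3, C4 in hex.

C1: S = E(K, 0xD) = 0xA; 0x7 ⊕ 0xA = 0xD.
C2: S = E(K, 0xA) = 0x1; 0xA ⊕ 0x1 = 0xB.
C3: S = E(K, 0x1) = 0x6; 0xB ⊕ 0x6 = 0xD.
C4: S = E(K, 0x6) = 0x5; 0xE ⊕ 0x5 = 0xB.

C1 = 0xD, C2 = 0xB, C3 = 0xD, C4 = 0xB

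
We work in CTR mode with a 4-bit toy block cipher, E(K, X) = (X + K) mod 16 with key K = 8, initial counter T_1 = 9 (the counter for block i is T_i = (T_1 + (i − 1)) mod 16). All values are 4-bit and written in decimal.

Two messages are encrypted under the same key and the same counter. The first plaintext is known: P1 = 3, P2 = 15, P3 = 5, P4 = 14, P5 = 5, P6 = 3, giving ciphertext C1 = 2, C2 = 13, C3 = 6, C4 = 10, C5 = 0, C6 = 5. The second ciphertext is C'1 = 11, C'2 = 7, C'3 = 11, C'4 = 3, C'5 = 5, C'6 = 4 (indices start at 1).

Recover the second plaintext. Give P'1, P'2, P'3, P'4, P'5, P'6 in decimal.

P'1 = 10, P'2 = 5, P'3 = 8, P'4 = 7, P'5 = 0, P'6 = 2

In CTR with a reused counter, both messages share the same keystream S_i, so C_i ⊕ C'_i = P_i ⊕ P'_i and thus P'_i = P_i ⊕ C_i ⊕ C'_i.
P'1: 3 ⊕ 2 ⊕ 11 = 10.
P'2: 15 ⊕ 13 ⊕ 7 = 5.
P'3: 5 ⊕ 6 ⊕ 11 = 8.
P'4: 14 ⊕ 10 ⊕ 3 = 7.
P'5: 5 ⊕ 0 ⊕ 5 = 0.
P'6: 3 ⊕ 5 ⊕ 4 = 2.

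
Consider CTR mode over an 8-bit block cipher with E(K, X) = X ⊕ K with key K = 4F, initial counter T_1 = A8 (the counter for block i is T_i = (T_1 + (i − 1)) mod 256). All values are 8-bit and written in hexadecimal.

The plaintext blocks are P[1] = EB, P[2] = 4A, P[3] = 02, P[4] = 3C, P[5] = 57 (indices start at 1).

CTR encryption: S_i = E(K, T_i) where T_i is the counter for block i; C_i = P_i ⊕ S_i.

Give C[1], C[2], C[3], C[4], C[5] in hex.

C[1]: T = A8, S = E(K, T) = E7; EB ⊕ E7 = 0C.
C[2]: T = A9, S = E(K, T) = E6; 4A ⊕ E6 = AC.
C[3]: T = AA, S = E(K, T) = E5; 02 ⊕ E5 = E7.
C[4]: T = AB, S = E(K, T) = E4; 3C ⊕ E4 = D8.
C[5]: T = AC, S = E(K, T) = E3; 57 ⊕ E3 = B4.

C[1] = 0C, C[2] = AC, C[3] = E7, C[4] = D8, C[5] = B4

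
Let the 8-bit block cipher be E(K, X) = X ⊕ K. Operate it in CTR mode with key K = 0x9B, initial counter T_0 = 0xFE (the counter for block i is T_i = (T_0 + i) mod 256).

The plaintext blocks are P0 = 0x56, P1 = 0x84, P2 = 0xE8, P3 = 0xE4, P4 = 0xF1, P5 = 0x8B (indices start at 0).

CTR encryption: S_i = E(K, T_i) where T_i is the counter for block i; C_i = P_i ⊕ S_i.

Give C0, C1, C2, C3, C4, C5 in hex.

C0: T = 0xFE, S = E(K, T) = 0x65; 0x56 ⊕ 0x65 = 0x33.
C1: T = 0xFF, S = E(K, T) = 0x64; 0x84 ⊕ 0x64 = 0xE0.
C2: T = 0x00, S = E(K, T) = 0x9B; 0xE8 ⊕ 0x9B = 0x73.
C3: T = 0x01, S = E(K, T) = 0x9A; 0xE4 ⊕ 0x9A = 0x7E.
C4: T = 0x02, S = E(K, T) = 0x99; 0xF1 ⊕ 0x99 = 0x68.
C5: T = 0x03, S = E(K, T) = 0x98; 0x8B ⊕ 0x98 = 0x13.

C0 = 0x33, C1 = 0xE0, C2 = 0x73, C3 = 0x7E, C4 = 0x68, C5 = 0x13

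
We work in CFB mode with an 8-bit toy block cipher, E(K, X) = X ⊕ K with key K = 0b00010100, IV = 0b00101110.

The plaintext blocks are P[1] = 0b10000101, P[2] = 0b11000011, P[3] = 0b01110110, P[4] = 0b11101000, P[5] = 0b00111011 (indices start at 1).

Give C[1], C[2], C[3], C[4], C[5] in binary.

C[1] = 0b10111111, C[2] = 0b01101000, C[3] = 0b00001010, C[4] = 0b11110110, C[5] = 0b11011001

CFB encryption: C_i = P_i ⊕ E(K, C_{i−1}), with C_{0} = IV.
C[1]: E(K, 0b00101110) = 0b00111010; 0b10000101 ⊕ 0b00111010 = 0b10111111.
C[2]: E(K, 0b10111111) = 0b10101011; 0b11000011 ⊕ 0b10101011 = 0b01101000.
C[3]: E(K, 0b01101000) = 0b01111100; 0b01110110 ⊕ 0b01111100 = 0b00001010.
C[4]: E(K, 0b00001010) = 0b00011110; 0b11101000 ⊕ 0b00011110 = 0b11110110.
C[5]: E(K, 0b11110110) = 0b11100010; 0b00111011 ⊕ 0b11100010 = 0b11011001.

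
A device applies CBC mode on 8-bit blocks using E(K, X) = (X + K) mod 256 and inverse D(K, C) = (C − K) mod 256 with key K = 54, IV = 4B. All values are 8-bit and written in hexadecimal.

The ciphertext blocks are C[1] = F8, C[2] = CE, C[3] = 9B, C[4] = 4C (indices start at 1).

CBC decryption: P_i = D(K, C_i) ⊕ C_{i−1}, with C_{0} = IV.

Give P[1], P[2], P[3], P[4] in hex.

P[1]: D(K, F8) = A4; A4 ⊕ 4B = EF.
P[2]: D(K, CE) = 7A; 7A ⊕ F8 = 82.
P[3]: D(K, 9B) = 47; 47 ⊕ CE = 89.
P[4]: D(K, 4C) = F8; F8 ⊕ 9B = 63.

P[1] = EF, P[2] = 82, P[3] = 89, P[4] = 63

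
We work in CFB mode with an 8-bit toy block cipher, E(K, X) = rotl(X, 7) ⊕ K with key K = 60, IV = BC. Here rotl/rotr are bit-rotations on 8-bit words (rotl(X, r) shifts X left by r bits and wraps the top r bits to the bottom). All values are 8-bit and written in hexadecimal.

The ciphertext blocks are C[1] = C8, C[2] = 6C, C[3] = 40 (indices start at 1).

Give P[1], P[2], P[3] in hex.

P[1] = F6, P[2] = 68, P[3] = 16

CFB decryption: P_i = C_i ⊕ E(K, C_{i−1}), with C_{0} = IV.
P[1]: E(K, BC) = 3E; C8 ⊕ 3E = F6.
P[2]: E(K, C8) = 04; 6C ⊕ 04 = 68.
P[3]: E(K, 6C) = 56; 40 ⊕ 56 = 16.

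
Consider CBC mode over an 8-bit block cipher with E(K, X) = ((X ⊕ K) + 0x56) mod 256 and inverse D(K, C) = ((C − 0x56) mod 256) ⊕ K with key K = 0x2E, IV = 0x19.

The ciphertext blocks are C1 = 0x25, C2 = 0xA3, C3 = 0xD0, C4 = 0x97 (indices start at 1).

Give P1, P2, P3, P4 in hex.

P1 = 0xF8, P2 = 0x46, P3 = 0xF7, P4 = 0xBF

CBC decryption: P_i = D(K, C_i) ⊕ C_{i−1}, with C_{0} = IV.
P1: D(K, 0x25) = 0xE1; 0xE1 ⊕ 0x19 = 0xF8.
P2: D(K, 0xA3) = 0x63; 0x63 ⊕ 0x25 = 0x46.
P3: D(K, 0xD0) = 0x54; 0x54 ⊕ 0xA3 = 0xF7.
P4: D(K, 0x97) = 0x6F; 0x6F ⊕ 0xD0 = 0xBF.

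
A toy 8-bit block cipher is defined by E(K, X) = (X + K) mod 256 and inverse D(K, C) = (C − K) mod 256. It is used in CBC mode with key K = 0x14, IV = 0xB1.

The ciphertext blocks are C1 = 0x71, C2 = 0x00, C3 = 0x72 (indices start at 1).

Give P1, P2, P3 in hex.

P1 = 0xEC, P2 = 0x9D, P3 = 0x5E

CBC decryption: P_i = D(K, C_i) ⊕ C_{i−1}, with C_{0} = IV.
P1: D(K, 0x71) = 0x5D; 0x5D ⊕ 0xB1 = 0xEC.
P2: D(K, 0x00) = 0xEC; 0xEC ⊕ 0x71 = 0x9D.
P3: D(K, 0x72) = 0x5E; 0x5E ⊕ 0x00 = 0x5E.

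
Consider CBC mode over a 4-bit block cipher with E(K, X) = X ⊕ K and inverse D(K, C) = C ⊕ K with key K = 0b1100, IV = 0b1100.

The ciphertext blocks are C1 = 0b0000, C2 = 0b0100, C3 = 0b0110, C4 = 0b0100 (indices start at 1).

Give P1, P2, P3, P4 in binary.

P1 = 0b0000, P2 = 0b1000, P3 = 0b1110, P4 = 0b1110

CBC decryption: P_i = D(K, C_i) ⊕ C_{i−1}, with C_{0} = IV.
P1: D(K, 0b0000) = 0b1100; 0b1100 ⊕ 0b1100 = 0b0000.
P2: D(K, 0b0100) = 0b1000; 0b1000 ⊕ 0b0000 = 0b1000.
P3: D(K, 0b0110) = 0b1010; 0b1010 ⊕ 0b0100 = 0b1110.
P4: D(K, 0b0100) = 0b1000; 0b1000 ⊕ 0b0110 = 0b1110.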